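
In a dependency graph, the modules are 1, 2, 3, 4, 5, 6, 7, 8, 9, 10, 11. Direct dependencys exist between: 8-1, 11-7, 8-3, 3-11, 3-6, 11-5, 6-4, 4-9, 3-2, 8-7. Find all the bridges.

The edges on the cycle 8-3-11-7-8 are not bridges since each lies on that cycle.
But removing 9-4 disconnects 9 from 4; removing 3-2 disconnects 3 from 2; removing 11-5 disconnects 11 from 5; removing 6-4 disconnects 6 from 4 — these are bridges.
In total 6 edges are bridges.

1-8, 11-5, 2-3, 3-6, 4-6, 4-9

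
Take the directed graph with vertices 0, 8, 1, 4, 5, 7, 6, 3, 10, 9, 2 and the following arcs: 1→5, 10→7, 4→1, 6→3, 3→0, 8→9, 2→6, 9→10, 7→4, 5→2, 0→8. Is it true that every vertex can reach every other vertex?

Yes

From 9 we can reach every vertex (0, 1, 2, 3, 4, 5, 6, 7, 8, 9, 10), and every vertex can reach 9 (0, 1, 2, 3, 4, 5, 6, 7, 8, 9, 10). So the whole graph is one strongly connected component.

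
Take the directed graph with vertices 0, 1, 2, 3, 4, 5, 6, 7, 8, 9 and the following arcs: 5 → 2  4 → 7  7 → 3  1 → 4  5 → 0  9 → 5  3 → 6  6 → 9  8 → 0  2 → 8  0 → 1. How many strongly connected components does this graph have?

1

{0, 1, 2, 3, 4, 5, 6, 7, 8, 9} are all mutually reachable — one SCC of size 10.
That gives 1 strongly connected component.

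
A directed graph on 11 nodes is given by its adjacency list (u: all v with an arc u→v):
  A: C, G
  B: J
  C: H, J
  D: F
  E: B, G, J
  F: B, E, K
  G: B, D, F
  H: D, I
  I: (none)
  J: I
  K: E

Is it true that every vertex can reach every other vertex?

There is no directed path from C to A, so the graph is not strongly connected.

No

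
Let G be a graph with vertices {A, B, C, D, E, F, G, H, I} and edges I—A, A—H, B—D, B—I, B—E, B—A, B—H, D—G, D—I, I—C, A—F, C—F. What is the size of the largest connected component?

9

Starting from A we can reach A, B, C, D, E, F, G, H, I. That is one component of size 9.
The largest has 9 vertices.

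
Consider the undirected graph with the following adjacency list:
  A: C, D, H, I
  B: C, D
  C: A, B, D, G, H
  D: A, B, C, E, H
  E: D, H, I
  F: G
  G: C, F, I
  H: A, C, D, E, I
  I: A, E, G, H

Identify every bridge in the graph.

F-G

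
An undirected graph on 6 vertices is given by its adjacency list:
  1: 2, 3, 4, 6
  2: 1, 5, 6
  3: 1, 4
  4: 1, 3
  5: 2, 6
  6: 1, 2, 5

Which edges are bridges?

The edges on the cycle 1-4-3-1 are not bridges since each lies on that cycle.
Every edge lies on some cycle, so there are no bridges.

none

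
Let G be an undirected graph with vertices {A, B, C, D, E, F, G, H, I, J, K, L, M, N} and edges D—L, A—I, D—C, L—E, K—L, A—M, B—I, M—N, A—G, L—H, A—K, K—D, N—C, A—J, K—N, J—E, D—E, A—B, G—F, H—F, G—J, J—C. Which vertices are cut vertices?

Removing A increases the component count from 1 to 2, so A is a cut vertex.
By contrast removing C leaves 1 component; it is not a cut vertex. No other vertex is a cut vertex either.

A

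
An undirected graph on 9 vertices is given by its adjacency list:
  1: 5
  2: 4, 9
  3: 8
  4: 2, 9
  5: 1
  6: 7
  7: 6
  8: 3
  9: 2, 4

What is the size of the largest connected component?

3

Starting from 3 we can reach 3, 8. That is one component of size 2.
Starting from 1 we can reach 1, 5. That is one component of size 2.
Starting from 6 we can reach 6, 7. That is one component of size 2.
Starting from 2 we can reach 2, 4, 9. That is one component of size 3.
The largest has 3 vertices.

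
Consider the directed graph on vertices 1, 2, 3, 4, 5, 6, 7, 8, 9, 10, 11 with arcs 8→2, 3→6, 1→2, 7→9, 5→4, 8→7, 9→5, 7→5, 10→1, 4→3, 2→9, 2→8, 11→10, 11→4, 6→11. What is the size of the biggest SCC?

{1, 2, 3, 4, 5, 6, 7, 8, 9, 10, 11} are all mutually reachable — one SCC of size 11.
The largest has 11 vertices.

11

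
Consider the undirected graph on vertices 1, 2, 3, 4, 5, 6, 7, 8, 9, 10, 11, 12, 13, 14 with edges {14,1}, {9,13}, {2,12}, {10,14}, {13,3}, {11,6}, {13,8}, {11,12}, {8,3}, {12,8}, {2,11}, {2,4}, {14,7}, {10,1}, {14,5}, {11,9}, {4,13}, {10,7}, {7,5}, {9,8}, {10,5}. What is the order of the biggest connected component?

Starting from 1 we can reach 1, 5, 7, 10, 14. That is one component of size 5.
Starting from 2 we can reach 2, 3, 4, 6, 8, 9, 11, 12, 13. That is one component of size 9.
The largest has 9 vertices.

9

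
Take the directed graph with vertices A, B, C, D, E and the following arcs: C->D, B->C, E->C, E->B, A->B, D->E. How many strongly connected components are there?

2

{B, C, D, E} are all mutually reachable — one SCC of size 4.
{A} is an SCC by itself.
That gives 2 strongly connected components.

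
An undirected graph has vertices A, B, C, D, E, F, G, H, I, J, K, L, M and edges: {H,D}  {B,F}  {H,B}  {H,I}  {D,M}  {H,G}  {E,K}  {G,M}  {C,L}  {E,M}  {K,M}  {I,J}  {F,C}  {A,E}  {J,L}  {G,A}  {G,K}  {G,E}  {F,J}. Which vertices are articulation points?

H

Removing H increases the component count from 1 to 2, so H is a cut vertex.
By contrast removing J leaves 1 component; it is not a cut vertex. No other vertex is a cut vertex either.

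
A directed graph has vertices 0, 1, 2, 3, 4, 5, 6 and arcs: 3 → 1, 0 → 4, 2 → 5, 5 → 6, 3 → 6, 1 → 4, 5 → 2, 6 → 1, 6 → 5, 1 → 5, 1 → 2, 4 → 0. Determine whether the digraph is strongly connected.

No

There is no directed path from 5 to 3, so the graph is not strongly connected.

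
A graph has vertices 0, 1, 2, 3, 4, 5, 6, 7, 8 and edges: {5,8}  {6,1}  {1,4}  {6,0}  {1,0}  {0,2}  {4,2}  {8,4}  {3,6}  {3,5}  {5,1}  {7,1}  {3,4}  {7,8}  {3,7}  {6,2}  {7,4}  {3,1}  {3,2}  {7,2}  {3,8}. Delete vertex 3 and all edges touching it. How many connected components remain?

1

With 3 gone, the remaining components are: {0, 1, 2, 4, 5, 6, 7, 8}.
That is 1 component.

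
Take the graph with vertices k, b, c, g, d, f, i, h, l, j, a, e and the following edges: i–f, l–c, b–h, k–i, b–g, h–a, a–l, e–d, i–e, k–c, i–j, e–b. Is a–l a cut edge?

After removing a–l, the path a-h-b-e-i-k-c-l still connects them, so the edge is not a bridge.

No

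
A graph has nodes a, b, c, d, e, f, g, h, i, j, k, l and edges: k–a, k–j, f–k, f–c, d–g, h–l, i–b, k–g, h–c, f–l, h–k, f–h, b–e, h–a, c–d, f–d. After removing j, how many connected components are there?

With j gone, the remaining components are: {b, e, i}; {a, c, d, f, g, h, k, l}.
That is 2 components.

2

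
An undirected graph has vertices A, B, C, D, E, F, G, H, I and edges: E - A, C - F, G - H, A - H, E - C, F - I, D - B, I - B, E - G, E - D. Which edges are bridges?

none

The edges on the cycle E-G-H-A-E are not bridges since each lies on that cycle.
Every edge lies on some cycle, so there are no bridges.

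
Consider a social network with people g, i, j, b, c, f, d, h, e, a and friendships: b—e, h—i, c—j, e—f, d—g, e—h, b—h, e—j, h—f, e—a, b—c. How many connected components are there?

2

Starting from d we can reach d, g. That is one component of size 2.
Starting from a we can reach a, b, c, e, f, h, i, j. That is one component of size 8.
Total: 2 components.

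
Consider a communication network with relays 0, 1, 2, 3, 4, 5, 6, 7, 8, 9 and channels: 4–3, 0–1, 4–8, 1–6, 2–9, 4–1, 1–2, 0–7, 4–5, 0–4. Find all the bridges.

0-7, 1-2, 1-6, 2-9, 3-4, 4-5, 4-8

The edges on the cycle 0-4-1-0 are not bridges since each lies on that cycle.
But removing 2–1 disconnects 2 from 1; removing 4–8 disconnects 4 from 8; removing 1–6 disconnects 1 from 6; removing 2–9 disconnects 2 from 9 — these are bridges.
In total 7 edges are bridges.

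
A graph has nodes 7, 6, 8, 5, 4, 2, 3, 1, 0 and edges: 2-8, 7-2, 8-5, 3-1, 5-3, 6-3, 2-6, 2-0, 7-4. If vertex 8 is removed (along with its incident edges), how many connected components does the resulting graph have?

With 8 gone, the remaining components are: {0, 1, 2, 3, 4, 5, 6, 7}.
That is 1 component.

1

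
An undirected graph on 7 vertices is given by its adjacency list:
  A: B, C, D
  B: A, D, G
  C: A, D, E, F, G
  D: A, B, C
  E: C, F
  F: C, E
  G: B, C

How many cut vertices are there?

1

Removing C increases the component count from 1 to 2, so C is a cut vertex.
By contrast removing G leaves 1 component; it is not a cut vertex. No other vertex is a cut vertex either.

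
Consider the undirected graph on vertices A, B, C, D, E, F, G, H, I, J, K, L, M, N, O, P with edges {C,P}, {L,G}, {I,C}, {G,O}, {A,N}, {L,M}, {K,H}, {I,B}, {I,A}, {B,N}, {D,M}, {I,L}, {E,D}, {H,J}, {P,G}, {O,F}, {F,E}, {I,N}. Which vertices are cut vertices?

H, I

Removing H increases the component count from 2 to 3, so H is a cut vertex.
Removing I increases the component count from 2 to 3, so I is a cut vertex.
By contrast removing K leaves 2 components; it is not a cut vertex. No other vertex is a cut vertex either.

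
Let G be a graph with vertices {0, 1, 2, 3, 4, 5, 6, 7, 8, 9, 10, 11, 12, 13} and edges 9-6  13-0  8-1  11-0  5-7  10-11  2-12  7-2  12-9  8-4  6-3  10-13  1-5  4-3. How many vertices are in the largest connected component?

Starting from 0 we can reach 0, 10, 11, 13. That is one component of size 4.
Starting from 1 we can reach 1, 2, 3, 4, 5, 6, 7, 8, 9, 12. That is one component of size 10.
The largest has 10 vertices.

10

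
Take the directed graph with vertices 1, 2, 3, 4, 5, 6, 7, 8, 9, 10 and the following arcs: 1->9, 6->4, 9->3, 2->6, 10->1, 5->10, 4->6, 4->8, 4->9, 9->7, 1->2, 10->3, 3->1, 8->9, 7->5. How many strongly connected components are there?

{1, 2, 3, 4, 5, 6, 7, 8, 9, 10} are all mutually reachable — one SCC of size 10.
That gives 1 strongly connected component.

1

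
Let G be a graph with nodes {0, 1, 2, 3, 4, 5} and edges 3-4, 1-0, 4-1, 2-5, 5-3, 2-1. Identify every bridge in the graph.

The edges on the cycle 2-5-3-4-1-2 are not bridges since each lies on that cycle.
But removing 1-0 disconnects 1 from 0 — this is a bridge.

0-1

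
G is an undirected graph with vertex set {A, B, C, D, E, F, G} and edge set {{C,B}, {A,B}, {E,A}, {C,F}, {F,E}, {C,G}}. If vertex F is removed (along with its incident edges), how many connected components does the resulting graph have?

With F gone, the remaining components are: {D}; {A, B, C, E, G}.
That is 2 components.

2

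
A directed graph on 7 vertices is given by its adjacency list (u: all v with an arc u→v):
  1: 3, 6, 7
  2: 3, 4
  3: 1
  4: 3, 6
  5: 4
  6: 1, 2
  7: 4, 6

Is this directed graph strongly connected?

No

There is no directed path from 2 to 5, so the graph is not strongly connected.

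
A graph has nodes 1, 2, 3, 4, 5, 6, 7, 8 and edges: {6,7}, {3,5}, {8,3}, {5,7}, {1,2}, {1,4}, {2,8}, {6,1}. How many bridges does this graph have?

1

The edges on the cycle 6-1-2-8-3-5-7-6 are not bridges since each lies on that cycle.
But removing 1-4 disconnects 1 from 4 — this is a bridge.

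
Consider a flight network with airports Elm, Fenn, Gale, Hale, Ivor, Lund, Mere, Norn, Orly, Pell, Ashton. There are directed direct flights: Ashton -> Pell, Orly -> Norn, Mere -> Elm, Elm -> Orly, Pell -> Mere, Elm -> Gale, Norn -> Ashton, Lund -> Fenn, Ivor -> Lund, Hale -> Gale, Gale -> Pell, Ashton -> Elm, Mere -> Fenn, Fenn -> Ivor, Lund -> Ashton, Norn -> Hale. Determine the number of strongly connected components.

{Elm, Fenn, Gale, Hale, Ivor, Lund, Mere, Norn, Orly, Pell, Ashton} are all mutually reachable — one SCC of size 11.
That gives 1 strongly connected component.

1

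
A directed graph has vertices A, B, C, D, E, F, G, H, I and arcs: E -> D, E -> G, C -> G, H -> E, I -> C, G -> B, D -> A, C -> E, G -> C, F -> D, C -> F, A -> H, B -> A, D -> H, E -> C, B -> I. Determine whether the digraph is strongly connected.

Yes

From D we can reach every vertex (A, B, C, D, E, F, G, H, I), and every vertex can reach D (A, B, C, D, E, F, G, H, I). So the whole graph is one strongly connected component.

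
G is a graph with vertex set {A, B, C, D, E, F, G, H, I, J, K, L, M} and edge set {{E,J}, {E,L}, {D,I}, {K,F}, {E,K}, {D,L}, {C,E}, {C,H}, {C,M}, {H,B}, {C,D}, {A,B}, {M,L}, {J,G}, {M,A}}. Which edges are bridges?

The edges on the cycle C-E-L-M-C are not bridges since each lies on that cycle.
But removing E–K disconnects E from K; removing G–J disconnects G from J; removing K–F disconnects K from F; removing E–J disconnects E from J — these are bridges.
In total 5 edges are bridges.

D-I, E-J, E-K, F-K, G-J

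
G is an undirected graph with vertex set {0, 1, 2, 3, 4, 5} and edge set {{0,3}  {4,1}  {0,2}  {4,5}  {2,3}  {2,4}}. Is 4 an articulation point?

Yes

Deleting 4 raises the number of components from 1 to 3, so 4 is a cut vertex.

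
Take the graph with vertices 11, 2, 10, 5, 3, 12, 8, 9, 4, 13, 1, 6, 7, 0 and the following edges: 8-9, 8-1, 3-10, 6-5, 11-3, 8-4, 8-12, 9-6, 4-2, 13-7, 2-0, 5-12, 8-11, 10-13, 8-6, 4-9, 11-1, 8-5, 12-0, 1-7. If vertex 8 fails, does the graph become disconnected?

Yes

Deleting 8 raises the number of components from 1 to 2, so 8 is a cut vertex.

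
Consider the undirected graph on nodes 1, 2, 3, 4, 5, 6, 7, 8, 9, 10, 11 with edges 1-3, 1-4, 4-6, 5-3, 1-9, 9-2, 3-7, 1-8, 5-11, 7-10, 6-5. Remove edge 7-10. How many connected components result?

2

Before removal there is 1 component.
7-10 is a bridge — removing it separates 7's side from 10's side.
After removal: 2 components.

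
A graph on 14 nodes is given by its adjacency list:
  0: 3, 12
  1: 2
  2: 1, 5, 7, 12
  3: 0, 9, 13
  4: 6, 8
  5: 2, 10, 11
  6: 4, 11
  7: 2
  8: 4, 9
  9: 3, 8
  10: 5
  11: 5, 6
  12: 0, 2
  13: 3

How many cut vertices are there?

Removing 2 increases the component count from 1 to 3, so 2 is a cut vertex.
Removing 3 increases the component count from 1 to 2, so 3 is a cut vertex.
Removing 5 increases the component count from 1 to 2, so 5 is a cut vertex.
By contrast removing 12 leaves 1 component; it is not a cut vertex. No other vertex is a cut vertex either.

3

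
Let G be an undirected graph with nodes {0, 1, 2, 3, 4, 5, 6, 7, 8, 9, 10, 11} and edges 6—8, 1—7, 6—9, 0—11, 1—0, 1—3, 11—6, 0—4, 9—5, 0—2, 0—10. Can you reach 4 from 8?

From 8 we can reach 0, 1, 2, 3, 4, 5, 6, 7, 8, 9, 10, 11, which includes 4.

Yes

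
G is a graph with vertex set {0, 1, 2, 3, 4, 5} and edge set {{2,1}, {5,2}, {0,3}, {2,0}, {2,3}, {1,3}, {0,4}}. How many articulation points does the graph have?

2

Removing 0 increases the component count from 1 to 2, so 0 is a cut vertex.
Removing 2 increases the component count from 1 to 2, so 2 is a cut vertex.
By contrast removing 3 leaves 1 component; it is not a cut vertex. No other vertex is a cut vertex either.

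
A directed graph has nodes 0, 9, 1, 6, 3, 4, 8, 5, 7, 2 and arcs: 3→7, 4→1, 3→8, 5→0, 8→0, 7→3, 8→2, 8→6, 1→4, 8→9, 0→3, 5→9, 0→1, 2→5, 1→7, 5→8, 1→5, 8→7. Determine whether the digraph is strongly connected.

No

There is no directed path from 6 to 7, so the graph is not strongly connected.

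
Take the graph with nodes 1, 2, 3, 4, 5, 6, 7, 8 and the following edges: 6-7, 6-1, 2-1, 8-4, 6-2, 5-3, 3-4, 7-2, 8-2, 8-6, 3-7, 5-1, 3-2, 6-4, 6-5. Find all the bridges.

none

The edges on the cycle 8-6-5-3-2-8 are not bridges since each lies on that cycle.
Every edge lies on some cycle, so there are no bridges.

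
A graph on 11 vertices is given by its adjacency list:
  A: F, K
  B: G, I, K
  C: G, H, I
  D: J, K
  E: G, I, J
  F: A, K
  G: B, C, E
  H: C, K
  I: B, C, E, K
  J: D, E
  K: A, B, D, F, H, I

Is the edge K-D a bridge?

After removing K-D, the path K-I-E-J-D still connects them, so the edge is not a bridge.

No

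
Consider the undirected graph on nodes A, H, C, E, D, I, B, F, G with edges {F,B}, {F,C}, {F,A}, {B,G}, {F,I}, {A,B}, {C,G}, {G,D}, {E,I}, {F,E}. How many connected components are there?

H is isolated — a component by itself.
Starting from A we can reach A, B, C, D, E, F, G, I. That is one component of size 8.
Total: 2 components.

2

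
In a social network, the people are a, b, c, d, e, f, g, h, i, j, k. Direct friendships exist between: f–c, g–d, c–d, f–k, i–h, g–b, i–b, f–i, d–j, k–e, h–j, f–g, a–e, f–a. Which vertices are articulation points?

f

Removing f increases the component count from 1 to 2, so f is a cut vertex.
By contrast removing c leaves 1 component; it is not a cut vertex. No other vertex is a cut vertex either.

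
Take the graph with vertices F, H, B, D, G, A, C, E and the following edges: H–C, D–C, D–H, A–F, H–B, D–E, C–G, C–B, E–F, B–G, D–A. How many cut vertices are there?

Removing D increases the component count from 1 to 2, so D is a cut vertex.
By contrast removing G leaves 1 component; it is not a cut vertex. No other vertex is a cut vertex either.

1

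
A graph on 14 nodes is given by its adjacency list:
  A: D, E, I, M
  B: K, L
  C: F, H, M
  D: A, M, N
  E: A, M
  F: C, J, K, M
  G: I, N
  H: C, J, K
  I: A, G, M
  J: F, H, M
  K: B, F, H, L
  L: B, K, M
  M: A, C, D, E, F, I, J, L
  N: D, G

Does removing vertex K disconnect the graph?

No

Deleting K leaves 1 component (was 1) (its neighbors B, F, H, L remain connected to each other), so K is not a cut vertex.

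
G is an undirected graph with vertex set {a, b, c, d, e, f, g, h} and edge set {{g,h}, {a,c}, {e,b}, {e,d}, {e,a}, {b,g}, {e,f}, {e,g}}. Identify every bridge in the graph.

The edges on the cycle e-b-g-e are not bridges since each lies on that cycle.
But removing a - c disconnects a from c; removing g - h disconnects g from h; removing e - a disconnects e from a; removing e - f disconnects e from f — these are bridges.
In total 5 edges are bridges.

a-c, a-e, d-e, e-f, g-h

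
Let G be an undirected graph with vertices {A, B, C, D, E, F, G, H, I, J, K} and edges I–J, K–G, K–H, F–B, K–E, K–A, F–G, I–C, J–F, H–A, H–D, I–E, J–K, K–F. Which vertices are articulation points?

Removing F increases the component count from 1 to 2, so F is a cut vertex.
Removing H increases the component count from 1 to 2, so H is a cut vertex.
Removing I increases the component count from 1 to 2, so I is a cut vertex.
Likewise K is a cut vertex.
By contrast removing C leaves 1 component; it is not a cut vertex. No other vertex is a cut vertex either.

F, H, I, K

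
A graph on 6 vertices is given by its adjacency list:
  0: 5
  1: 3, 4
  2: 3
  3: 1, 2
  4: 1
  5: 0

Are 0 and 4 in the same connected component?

The component containing 0 is {0, 5}, and 4 is not in it.

No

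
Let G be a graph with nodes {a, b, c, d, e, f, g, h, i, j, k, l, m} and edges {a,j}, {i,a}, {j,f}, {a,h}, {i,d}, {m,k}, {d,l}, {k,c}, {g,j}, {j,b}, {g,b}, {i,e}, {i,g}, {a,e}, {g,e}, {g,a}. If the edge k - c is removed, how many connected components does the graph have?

3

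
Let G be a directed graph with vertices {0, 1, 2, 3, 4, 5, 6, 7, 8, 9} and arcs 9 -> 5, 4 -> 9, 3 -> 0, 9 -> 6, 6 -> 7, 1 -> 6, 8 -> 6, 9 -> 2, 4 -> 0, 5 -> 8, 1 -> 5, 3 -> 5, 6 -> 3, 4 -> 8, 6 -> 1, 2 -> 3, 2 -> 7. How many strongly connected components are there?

6

{1, 3, 5, 6, 8} are all mutually reachable — one SCC of size 5.
{7} is an SCC by itself.
{4} is an SCC by itself.
{2} is an SCC by itself.
{0} is an SCC by itself.
(and 1 more singleton SCC)
That gives 6 strongly connected components.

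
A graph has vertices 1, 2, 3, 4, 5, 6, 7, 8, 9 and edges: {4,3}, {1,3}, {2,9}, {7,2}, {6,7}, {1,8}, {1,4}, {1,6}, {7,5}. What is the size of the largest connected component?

Starting from 1 we can reach 1, 2, 3, 4, 5, 6, 7, 8, 9. That is one component of size 9.
The largest has 9 vertices.

9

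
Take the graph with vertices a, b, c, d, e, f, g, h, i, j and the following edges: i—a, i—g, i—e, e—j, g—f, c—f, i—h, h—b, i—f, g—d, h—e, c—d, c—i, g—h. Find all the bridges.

The edges on the cycle i-g-h-e-i are not bridges since each lies on that cycle.
But removing i—a disconnects i from a; removing j—e disconnects j from e; removing b—h disconnects b from h — these are bridges.

a-i, b-h, e-j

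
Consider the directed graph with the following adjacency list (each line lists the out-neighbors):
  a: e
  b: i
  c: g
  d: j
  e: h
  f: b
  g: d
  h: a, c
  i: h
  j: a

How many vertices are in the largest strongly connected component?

7

{a, c, d, e, g, h, j} are all mutually reachable — one SCC of size 7.
{f} is an SCC by itself.
{i} is an SCC by itself.
{b} is an SCC by itself.
The largest has 7 vertices.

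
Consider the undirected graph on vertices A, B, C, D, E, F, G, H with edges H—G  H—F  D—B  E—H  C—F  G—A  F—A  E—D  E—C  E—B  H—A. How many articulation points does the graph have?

1

Removing E increases the component count from 1 to 2, so E is a cut vertex.
By contrast removing B leaves 1 component; it is not a cut vertex. No other vertex is a cut vertex either.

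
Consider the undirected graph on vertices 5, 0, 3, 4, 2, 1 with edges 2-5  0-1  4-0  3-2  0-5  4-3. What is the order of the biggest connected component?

6

Starting from 0 we can reach 0, 1, 2, 3, 4, 5. That is one component of size 6.
The largest has 6 vertices.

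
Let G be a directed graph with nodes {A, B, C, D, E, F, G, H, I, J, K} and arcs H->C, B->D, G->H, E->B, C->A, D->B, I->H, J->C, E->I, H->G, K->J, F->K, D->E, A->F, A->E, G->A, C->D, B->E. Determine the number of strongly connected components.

{A, B, C, D, E, F, G, H, I, J, K} are all mutually reachable — one SCC of size 11.
That gives 1 strongly connected component.

1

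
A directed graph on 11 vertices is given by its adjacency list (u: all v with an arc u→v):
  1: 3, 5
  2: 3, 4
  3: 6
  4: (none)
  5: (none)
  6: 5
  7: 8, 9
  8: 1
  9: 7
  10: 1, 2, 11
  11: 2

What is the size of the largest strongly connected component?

2

{7, 9} are all mutually reachable — one SCC of size 2.
{10} is an SCC by itself.
{3} is an SCC by itself.
{1} is an SCC by itself.
{4} is an SCC by itself.
(and 5 more singleton SCCs)
The largest has 2 vertices.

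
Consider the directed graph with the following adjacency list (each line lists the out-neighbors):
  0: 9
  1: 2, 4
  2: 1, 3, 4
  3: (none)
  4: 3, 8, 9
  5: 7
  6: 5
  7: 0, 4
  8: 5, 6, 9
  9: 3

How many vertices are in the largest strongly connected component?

5

{4, 5, 6, 7, 8} are all mutually reachable — one SCC of size 5.
{1, 2} are all mutually reachable — one SCC of size 2.
{0} is an SCC by itself.
{3} is an SCC by itself.
{9} is an SCC by itself.
The largest has 5 vertices.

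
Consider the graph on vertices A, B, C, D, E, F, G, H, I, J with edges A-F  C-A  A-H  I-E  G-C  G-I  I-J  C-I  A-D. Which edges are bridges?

The edges on the cycle G-C-I-G are not bridges since each lies on that cycle.
But removing A-D disconnects A from D; removing F-A disconnects F from A; removing I-J disconnects I from J; removing C-A disconnects C from A — these are bridges.
In total 6 edges are bridges.

A-C, A-D, A-F, A-H, E-I, I-J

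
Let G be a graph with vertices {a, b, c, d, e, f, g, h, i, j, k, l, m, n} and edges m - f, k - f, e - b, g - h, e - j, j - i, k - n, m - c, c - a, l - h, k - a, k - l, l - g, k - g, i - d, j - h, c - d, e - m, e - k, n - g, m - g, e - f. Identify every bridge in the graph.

b-e

The edges on the cycle l-g-h-l are not bridges since each lies on that cycle.
But removing b - e disconnects b from e — this is a bridge.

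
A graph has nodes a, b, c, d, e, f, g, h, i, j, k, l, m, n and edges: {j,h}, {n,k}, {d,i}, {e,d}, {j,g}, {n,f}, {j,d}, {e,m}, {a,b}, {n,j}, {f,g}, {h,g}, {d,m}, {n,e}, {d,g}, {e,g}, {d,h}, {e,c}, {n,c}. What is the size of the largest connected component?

11

l is isolated — a component by itself.
Starting from a we can reach a, b. That is one component of size 2.
Starting from c we can reach c, d, e, f, g, h, i, j, k, m, n. That is one component of size 11.
The largest has 11 vertices.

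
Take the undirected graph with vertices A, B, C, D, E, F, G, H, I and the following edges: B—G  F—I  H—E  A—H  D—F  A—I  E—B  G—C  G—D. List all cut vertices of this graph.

G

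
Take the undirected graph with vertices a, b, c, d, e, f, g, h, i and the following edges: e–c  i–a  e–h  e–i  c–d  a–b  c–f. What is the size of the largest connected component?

g is isolated — a component by itself.
Starting from a we can reach a, b, c, d, e, f, h, i. That is one component of size 8.
The largest has 8 vertices.

8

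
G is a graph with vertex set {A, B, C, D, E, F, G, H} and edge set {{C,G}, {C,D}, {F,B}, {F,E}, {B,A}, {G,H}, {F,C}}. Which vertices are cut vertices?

Removing B increases the component count from 1 to 2, so B is a cut vertex.
Removing C increases the component count from 1 to 3, so C is a cut vertex.
Removing F increases the component count from 1 to 3, so F is a cut vertex.
Likewise G is a cut vertex.
By contrast removing D leaves 1 component; it is not a cut vertex. No other vertex is a cut vertex either.

B, C, F, G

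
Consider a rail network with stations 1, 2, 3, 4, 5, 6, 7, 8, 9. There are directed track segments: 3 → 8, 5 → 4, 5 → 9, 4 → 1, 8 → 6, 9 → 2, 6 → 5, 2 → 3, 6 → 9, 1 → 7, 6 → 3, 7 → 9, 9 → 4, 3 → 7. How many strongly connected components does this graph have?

1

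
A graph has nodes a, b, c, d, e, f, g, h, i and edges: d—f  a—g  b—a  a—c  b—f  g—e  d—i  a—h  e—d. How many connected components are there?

1

Starting from a we can reach a, b, c, d, e, f, g, h, i. That is one component of size 9.
Total: 1 component.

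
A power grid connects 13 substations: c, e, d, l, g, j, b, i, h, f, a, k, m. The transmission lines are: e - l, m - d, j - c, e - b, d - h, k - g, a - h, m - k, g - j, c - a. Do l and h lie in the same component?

No

The component containing l is {b, e, l}, and h is not in it.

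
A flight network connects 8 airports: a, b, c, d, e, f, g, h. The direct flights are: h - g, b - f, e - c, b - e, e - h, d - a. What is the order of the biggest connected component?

6

Starting from a we can reach a, d. That is one component of size 2.
Starting from b we can reach b, c, e, f, g, h. That is one component of size 6.
The largest has 6 vertices.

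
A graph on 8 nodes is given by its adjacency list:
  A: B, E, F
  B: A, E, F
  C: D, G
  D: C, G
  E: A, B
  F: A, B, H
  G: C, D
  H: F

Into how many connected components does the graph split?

Starting from C we can reach C, D, G. That is one component of size 3.
Starting from A we can reach A, B, E, F, H. That is one component of size 5.
Total: 2 components.

2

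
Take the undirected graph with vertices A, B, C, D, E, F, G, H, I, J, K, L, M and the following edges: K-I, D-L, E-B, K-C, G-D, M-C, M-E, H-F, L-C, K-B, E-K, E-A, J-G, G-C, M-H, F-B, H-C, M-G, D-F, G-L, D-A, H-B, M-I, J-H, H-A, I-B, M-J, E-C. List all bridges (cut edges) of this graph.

none

The edges on the cycle M-E-K-I-M are not bridges since each lies on that cycle.
Every edge lies on some cycle, so there are no bridges.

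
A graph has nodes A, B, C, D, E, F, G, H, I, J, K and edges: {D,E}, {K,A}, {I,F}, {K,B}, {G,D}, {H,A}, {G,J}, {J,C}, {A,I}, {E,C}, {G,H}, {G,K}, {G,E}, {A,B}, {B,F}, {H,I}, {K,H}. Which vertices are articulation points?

G

Removing G increases the component count from 1 to 2, so G is a cut vertex.
By contrast removing K leaves 1 component; it is not a cut vertex. No other vertex is a cut vertex either.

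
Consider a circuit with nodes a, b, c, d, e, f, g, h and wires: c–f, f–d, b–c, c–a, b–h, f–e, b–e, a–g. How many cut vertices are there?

4

Removing a increases the component count from 1 to 2, so a is a cut vertex.
Removing b increases the component count from 1 to 2, so b is a cut vertex.
Removing c increases the component count from 1 to 2, so c is a cut vertex.
Likewise f is a cut vertex.
By contrast removing h leaves 1 component; it is not a cut vertex. No other vertex is a cut vertex either.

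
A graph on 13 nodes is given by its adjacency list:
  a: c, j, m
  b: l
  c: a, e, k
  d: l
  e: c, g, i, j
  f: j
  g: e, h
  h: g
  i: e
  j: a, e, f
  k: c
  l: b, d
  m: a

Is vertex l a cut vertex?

Yes

Deleting l raises the number of components from 2 to 3, so l is a cut vertex.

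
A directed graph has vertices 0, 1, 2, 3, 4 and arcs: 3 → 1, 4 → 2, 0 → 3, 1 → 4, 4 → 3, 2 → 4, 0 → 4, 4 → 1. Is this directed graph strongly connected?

No

There is no directed path from 2 to 0, so the graph is not strongly connected.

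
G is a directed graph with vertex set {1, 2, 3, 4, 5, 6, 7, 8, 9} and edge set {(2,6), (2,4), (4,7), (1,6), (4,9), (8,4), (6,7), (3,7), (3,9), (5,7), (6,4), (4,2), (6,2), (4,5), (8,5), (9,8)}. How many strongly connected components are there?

{2, 4, 6, 8, 9} are all mutually reachable — one SCC of size 5.
{5} is an SCC by itself.
{1} is an SCC by itself.
{7} is an SCC by itself.
{3} is an SCC by itself.
That gives 5 strongly connected components.

5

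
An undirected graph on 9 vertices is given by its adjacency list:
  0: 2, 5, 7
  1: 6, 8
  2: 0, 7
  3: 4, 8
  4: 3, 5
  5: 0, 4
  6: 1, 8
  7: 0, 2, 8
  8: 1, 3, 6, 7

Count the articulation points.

1

Removing 8 increases the component count from 1 to 2, so 8 is a cut vertex.
By contrast removing 5 leaves 1 component; it is not a cut vertex. No other vertex is a cut vertex either.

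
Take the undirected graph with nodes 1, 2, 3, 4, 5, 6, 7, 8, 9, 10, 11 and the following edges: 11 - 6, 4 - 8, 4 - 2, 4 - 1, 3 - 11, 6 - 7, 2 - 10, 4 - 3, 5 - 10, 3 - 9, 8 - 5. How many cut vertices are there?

4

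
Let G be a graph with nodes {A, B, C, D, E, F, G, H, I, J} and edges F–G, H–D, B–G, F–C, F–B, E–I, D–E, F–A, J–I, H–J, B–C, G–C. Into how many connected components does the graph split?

2

Starting from D we can reach D, E, H, I, J. That is one component of size 5.
Starting from A we can reach A, B, C, F, G. That is one component of size 5.
Total: 2 components.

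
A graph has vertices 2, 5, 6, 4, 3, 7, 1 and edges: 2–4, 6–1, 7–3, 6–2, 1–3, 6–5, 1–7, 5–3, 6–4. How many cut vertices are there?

Removing 6 increases the component count from 1 to 2, so 6 is a cut vertex.
By contrast removing 4 leaves 1 component; it is not a cut vertex. No other vertex is a cut vertex either.

1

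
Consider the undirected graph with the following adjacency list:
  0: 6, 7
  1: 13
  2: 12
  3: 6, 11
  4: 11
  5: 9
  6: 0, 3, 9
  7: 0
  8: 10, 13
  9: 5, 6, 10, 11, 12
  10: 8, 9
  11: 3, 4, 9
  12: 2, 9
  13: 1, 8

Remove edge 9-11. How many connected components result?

9 and 11 are still connected via 9-6-3-11, so the component count stays at 1.

1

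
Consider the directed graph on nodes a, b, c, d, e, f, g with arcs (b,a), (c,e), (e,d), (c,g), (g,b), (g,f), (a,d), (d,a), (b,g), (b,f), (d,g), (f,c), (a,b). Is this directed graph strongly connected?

From c we can reach every vertex (a, b, c, d, e, f, g), and every vertex can reach c (a, b, c, d, e, f, g). So the whole graph is one strongly connected component.

Yes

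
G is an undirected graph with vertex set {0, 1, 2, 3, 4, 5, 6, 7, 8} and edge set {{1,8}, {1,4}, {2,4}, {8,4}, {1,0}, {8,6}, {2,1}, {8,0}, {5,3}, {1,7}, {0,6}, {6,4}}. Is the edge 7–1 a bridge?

Yes

Removing 7–1 leaves no path between 7 and 1: the component count goes from 2 to 3. So it is a bridge.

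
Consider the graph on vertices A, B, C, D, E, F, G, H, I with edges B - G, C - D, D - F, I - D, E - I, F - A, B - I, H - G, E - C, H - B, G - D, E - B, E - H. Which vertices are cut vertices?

Removing D increases the component count from 1 to 2, so D is a cut vertex.
Removing F increases the component count from 1 to 2, so F is a cut vertex.
By contrast removing E leaves 1 component; it is not a cut vertex. No other vertex is a cut vertex either.

D, F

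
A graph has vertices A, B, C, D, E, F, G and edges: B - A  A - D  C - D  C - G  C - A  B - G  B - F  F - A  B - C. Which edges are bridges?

The edges on the cycle B-C-G-B are not bridges since each lies on that cycle.
Every edge lies on some cycle, so there are no bridges.

none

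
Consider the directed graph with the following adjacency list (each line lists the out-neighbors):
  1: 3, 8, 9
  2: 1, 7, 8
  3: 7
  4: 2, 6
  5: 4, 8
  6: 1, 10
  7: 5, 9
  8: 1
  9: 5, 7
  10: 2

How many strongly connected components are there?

1

{1, 2, 3, 4, 5, 6, 7, 8, 9, 10} are all mutually reachable — one SCC of size 10.
That gives 1 strongly connected component.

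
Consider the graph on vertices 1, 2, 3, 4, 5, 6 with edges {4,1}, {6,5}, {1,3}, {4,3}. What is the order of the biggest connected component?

3

2 is isolated — a component by itself.
Starting from 5 we can reach 5, 6. That is one component of size 2.
Starting from 1 we can reach 1, 3, 4. That is one component of size 3.
The largest has 3 vertices.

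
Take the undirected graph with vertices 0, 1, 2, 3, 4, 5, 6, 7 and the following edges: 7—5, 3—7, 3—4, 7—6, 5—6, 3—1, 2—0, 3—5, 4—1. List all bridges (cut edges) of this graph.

0-2

The edges on the cycle 3-4-1-3 are not bridges since each lies on that cycle.
But removing 2—0 disconnects 2 from 0 — this is a bridge.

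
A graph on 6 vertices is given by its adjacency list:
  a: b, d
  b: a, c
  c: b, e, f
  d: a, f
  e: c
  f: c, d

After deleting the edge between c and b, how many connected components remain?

1

c and b are still connected via c-f-d-a-b, so the component count stays at 1.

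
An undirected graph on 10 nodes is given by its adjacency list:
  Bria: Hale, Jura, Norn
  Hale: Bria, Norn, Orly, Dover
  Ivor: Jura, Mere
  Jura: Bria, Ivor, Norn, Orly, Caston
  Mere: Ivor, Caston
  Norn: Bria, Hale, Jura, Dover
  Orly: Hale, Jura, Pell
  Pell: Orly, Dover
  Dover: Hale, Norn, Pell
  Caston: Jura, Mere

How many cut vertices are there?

1

Removing Jura increases the component count from 1 to 2, so Jura is a cut vertex.
By contrast removing Mere leaves 1 component; it is not a cut vertex. No other vertex is a cut vertex either.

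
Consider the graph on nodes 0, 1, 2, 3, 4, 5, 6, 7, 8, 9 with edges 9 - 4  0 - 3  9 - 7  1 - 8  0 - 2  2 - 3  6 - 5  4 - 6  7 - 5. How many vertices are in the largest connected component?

Starting from 1 we can reach 1, 8. That is one component of size 2.
Starting from 0 we can reach 0, 2, 3. That is one component of size 3.
Starting from 4 we can reach 4, 5, 6, 7, 9. That is one component of size 5.
The largest has 5 vertices.

5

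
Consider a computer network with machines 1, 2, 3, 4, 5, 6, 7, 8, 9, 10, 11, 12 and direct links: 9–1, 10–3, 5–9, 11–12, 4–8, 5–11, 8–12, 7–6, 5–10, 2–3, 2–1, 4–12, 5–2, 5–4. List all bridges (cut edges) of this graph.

The edges on the cycle 4-8-12-4 are not bridges since each lies on that cycle.
But removing 7–6 disconnects 7 from 6 — this is a bridge.

6-7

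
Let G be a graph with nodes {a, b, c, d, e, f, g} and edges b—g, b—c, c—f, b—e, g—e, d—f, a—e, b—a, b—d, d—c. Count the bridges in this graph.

The edges on the cycle b-a-e-b are not bridges since each lies on that cycle.
Every edge lies on some cycle, so there are no bridges.

0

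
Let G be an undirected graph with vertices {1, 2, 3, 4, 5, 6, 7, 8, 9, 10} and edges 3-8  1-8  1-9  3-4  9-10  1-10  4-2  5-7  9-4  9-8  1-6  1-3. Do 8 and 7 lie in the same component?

No

The component containing 8 is {1, 2, 3, 4, 6, 8, 9, 10}, and 7 is not in it.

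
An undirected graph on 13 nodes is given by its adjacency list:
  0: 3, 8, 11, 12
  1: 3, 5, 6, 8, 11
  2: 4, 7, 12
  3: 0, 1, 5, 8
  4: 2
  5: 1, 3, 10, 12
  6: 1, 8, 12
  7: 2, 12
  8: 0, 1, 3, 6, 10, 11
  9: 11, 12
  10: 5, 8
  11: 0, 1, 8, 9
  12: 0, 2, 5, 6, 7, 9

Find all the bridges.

The edges on the cycle 12-0-3-1-8-6-12 are not bridges since each lies on that cycle.
But removing 4-2 disconnects 4 from 2 — this is a bridge.

2-4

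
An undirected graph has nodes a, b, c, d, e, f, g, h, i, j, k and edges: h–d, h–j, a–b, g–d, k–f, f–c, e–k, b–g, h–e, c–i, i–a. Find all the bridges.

h-j

The edges on the cycle h-e-k-f-c-i-a-b-g-d-h are not bridges since each lies on that cycle.
But removing h–j disconnects h from j — this is a bridge.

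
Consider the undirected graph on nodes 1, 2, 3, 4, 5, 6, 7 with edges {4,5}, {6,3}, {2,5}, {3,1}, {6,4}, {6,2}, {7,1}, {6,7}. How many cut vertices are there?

1

Removing 6 increases the component count from 1 to 2, so 6 is a cut vertex.
By contrast removing 2 leaves 1 component; it is not a cut vertex. No other vertex is a cut vertex either.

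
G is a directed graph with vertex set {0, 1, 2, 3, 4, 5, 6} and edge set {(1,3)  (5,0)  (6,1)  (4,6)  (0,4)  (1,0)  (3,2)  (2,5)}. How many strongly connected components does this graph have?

{0, 1, 2, 3, 4, 5, 6} are all mutually reachable — one SCC of size 7.
That gives 1 strongly connected component.

1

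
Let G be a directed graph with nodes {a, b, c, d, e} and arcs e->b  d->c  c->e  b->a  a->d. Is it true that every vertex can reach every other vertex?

From b we can reach every vertex (a, b, c, d, e), and every vertex can reach b (a, b, c, d, e). So the whole graph is one strongly connected component.

Yes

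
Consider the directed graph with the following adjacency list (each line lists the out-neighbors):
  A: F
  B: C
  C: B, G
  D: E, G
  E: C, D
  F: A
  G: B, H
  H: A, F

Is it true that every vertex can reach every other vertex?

No

There is no directed path from H to B, so the graph is not strongly connected.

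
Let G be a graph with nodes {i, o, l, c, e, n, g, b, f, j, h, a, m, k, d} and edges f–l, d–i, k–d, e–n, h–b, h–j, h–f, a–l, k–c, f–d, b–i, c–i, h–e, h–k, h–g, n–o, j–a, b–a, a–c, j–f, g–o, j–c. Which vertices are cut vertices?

Removing h increases the component count from 2 to 3, so h is a cut vertex.
By contrast removing b leaves 2 components; it is not a cut vertex. No other vertex is a cut vertex either.

h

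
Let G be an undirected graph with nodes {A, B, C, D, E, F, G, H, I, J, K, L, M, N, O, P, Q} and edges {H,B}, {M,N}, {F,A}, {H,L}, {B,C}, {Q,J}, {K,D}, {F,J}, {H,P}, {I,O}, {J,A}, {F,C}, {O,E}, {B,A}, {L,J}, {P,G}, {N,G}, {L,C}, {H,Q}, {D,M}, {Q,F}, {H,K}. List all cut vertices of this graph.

H, O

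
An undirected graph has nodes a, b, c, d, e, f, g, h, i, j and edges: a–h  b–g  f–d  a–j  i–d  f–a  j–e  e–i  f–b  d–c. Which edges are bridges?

a-h, b-f, b-g, c-d

The edges on the cycle f-a-j-e-i-d-f are not bridges since each lies on that cycle.
But removing c–d disconnects c from d; removing g–b disconnects g from b; removing a–h disconnects a from h; removing f–b disconnects f from b — these are bridges.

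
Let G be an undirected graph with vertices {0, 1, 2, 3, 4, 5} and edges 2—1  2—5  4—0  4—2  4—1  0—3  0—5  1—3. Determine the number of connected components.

1

Starting from 0 we can reach 0, 1, 2, 3, 4, 5. That is one component of size 6.
Total: 1 component.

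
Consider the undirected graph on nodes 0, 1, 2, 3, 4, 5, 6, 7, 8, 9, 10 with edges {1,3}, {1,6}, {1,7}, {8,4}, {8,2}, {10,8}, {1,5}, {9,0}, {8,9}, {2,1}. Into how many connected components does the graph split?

1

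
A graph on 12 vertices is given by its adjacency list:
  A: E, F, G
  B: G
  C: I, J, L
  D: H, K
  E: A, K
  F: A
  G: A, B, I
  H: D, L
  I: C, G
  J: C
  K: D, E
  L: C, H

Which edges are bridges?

A-F, B-G, C-J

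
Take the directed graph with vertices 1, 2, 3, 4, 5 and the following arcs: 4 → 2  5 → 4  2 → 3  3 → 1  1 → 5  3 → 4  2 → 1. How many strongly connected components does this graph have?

1

{1, 2, 3, 4, 5} are all mutually reachable — one SCC of size 5.
That gives 1 strongly connected component.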